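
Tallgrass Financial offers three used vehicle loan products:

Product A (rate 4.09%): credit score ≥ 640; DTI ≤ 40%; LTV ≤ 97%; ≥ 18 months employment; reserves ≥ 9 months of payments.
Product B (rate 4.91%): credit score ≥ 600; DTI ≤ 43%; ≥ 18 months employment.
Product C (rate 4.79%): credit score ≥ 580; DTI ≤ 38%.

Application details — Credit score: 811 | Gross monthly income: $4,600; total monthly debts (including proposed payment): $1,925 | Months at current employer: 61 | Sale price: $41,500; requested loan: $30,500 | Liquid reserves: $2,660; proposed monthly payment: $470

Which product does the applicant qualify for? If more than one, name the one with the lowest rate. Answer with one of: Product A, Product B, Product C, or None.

Product B

DTI = 1,925/4,600 = 41.8%.
LTV = 30,500/41,500 = 73.5%.
Reserves = 2,660/470 = 5.7 months.
Product A: score 811 ≥ 640; DTI 41.8% > 40%; LTV 73.5% ≤ 97%; employment 61 ≥ 18 mo; reserves 5.7 < 9 mo → does not qualify.
Product B: score 811 ≥ 600; DTI 41.8% ≤ 43%; employment 61 ≥ 18 mo → qualifies.
Product C: score 811 ≥ 580; DTI 41.8% > 38% → does not qualify.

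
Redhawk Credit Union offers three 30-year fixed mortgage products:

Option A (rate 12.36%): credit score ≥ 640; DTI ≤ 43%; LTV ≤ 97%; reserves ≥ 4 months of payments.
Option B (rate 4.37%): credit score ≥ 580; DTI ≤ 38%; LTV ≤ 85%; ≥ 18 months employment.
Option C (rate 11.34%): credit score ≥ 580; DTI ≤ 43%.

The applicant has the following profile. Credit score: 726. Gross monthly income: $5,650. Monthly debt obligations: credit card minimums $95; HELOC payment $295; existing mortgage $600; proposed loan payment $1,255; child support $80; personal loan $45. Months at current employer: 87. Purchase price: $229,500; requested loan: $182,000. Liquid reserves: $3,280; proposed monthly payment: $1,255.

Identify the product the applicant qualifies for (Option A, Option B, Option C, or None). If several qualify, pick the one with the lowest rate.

Total debts = (95 + 295 + 600 + 1,255 + 80 + 45) = 2,370; DTI = 2,370/5,650 = 41.9%.
LTV = 182,000/229,500 = 79.3%.
Reserves = 3,280/1,255 = 2.6 months.
Option A: score 726 ≥ 640; DTI 41.9% ≤ 43%; LTV 79.3% ≤ 97%; reserves 2.6 < 4 mo → does not qualify.
Option B: score 726 ≥ 580; DTI 41.9% > 38%; LTV 79.3% ≤ 85%; employment 87 ≥ 18 mo → does not qualify.
Option C: score 726 ≥ 580; DTI 41.9% ≤ 43% → qualifies.

Option C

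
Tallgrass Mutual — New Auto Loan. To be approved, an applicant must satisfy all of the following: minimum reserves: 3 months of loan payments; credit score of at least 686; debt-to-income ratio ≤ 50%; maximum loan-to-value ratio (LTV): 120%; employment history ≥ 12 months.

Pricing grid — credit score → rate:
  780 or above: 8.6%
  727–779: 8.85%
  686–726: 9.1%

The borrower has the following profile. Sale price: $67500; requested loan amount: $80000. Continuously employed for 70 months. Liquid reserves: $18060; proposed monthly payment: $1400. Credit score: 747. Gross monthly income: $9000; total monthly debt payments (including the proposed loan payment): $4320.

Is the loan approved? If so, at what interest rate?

Credit score 747 ≥ 686 (meets minimum)
Reserves = 18,060/1,400 = 12.9 months ≥ 3
DTI = 4,320/9,000 = 48% ≤ 50%
Employment 70 ≥ 12 months
LTV: 80,000 ÷ 67,500 = 118.5%, within 120% cap
All requirements met. Score 747 falls in the 727–779 tier → 8.85%.

Approved at 8.85%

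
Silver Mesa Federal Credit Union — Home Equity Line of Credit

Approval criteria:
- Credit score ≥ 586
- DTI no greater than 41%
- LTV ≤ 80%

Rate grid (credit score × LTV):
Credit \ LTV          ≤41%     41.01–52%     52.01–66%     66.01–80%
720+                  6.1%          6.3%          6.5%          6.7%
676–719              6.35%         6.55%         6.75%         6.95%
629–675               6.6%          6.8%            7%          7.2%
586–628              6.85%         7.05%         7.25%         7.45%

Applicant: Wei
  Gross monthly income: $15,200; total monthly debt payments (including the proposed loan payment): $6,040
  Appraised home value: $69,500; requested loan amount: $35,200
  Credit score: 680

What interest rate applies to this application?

6.55%

Credit score 680 ≥ 586; DTI: 6,040 ÷ 15,200 = 39.7%, within the 41% cap
LTV: 35,200 ÷ 69,500 = 50.6%, within 80% cap
Row: 680 falls in 676–719. Column: 50.6% falls in 41.01–52%. Rate = 6.55%.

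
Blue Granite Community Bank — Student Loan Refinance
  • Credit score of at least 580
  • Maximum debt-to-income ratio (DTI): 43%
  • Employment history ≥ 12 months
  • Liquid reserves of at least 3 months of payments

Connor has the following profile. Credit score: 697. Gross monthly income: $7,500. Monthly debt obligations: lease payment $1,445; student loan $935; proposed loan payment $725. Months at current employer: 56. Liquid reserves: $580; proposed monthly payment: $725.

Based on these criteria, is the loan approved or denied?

Denied

Credit score 697 ≥ 580 (meets)
Total monthly debts = (1,445 + 935 + 725) = 3,105. Debt-to-income = 3,105/7,500 = 41.4% — meets 43% limit
Employment 56 ≥ 12 months
Liquid reserves cover 580/725 = 0.8 months — < 3 required
Fails on reserves.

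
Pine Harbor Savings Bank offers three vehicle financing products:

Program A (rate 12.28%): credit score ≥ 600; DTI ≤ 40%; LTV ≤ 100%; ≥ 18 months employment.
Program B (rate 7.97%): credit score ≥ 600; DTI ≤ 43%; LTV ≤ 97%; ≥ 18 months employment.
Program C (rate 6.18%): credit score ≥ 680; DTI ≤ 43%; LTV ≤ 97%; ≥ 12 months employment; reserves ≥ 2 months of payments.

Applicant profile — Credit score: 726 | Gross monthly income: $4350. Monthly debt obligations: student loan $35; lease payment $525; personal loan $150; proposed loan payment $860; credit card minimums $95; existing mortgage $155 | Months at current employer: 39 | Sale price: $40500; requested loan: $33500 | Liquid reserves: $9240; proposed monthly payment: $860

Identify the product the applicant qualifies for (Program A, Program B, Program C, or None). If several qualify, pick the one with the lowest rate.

Total debts = (35 + 525 + 150 + 860 + 95 + 155) = 1,820; DTI = 1,820/4,350 = 41.8%.
LTV = 33,500/40,500 = 82.7%.
Reserves = 9,240/860 = 10.7 months.
Program A: score 726 ≥ 600; DTI 41.8% > 40%; LTV 82.7% ≤ 100%; employment 39 ≥ 18 mo → does not qualify.
Program B: score 726 ≥ 600; DTI 41.8% ≤ 43%; LTV 82.7% ≤ 97%; employment 39 ≥ 18 mo → qualifies.
Program C: score 726 ≥ 680; DTI 41.8% ≤ 43%; LTV 82.7% ≤ 97%; employment 39 ≥ 12 mo; reserves 10.7 ≥ 2 mo → qualifies.
Qualifying: Program B, Program C. Lowest rate is 6.18% → Program C.

Program C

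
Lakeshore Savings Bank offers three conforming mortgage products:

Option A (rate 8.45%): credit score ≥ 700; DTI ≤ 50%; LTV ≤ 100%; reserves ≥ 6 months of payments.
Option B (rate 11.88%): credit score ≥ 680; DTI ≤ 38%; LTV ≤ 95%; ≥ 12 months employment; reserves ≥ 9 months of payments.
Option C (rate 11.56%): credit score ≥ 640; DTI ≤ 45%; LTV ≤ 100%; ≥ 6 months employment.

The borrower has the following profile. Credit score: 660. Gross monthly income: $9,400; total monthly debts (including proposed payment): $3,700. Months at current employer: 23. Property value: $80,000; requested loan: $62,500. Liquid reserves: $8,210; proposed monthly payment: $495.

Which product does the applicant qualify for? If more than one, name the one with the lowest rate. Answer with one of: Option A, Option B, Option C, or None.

DTI = 3,700/9,400 = 39.4%.
LTV = 62,500/80,000 = 78.1%.
Reserves = 8,210/495 = 16.6 months.
Option A: score 660 < 700; DTI 39.4% ≤ 50%; LTV 78.1% ≤ 100%; reserves 16.6 ≥ 6 mo → does not qualify.
Option B: score 660 < 680; DTI 39.4% > 38%; LTV 78.1% ≤ 95%; employment 23 ≥ 12 mo; reserves 16.6 ≥ 9 mo → does not qualify.
Option C: score 660 ≥ 640; DTI 39.4% ≤ 45%; LTV 78.1% ≤ 100%; employment 23 ≥ 6 mo → qualifies.

Option C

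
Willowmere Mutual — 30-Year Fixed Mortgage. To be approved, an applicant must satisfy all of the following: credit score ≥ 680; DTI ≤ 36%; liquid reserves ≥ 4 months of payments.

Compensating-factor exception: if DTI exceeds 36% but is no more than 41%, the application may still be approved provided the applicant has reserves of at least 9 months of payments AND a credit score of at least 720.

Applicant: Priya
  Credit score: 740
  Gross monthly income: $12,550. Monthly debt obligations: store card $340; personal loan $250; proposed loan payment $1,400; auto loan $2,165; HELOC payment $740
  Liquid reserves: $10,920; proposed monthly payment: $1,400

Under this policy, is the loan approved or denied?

Denied

Credit score 740 ≥ 680 (meets base)
Total debts = (340 + 250 + 1,400 + 2,165 + 740) = 4,895. DTI = 4,895/12,550 = 39% > 36% — standard DTI limit exceeded.
Reserves: 10,920 ÷ 1,400 = 7.8 months (meets 4-month minimum)
DTI 39% is within the 36%–41% exception band; checking compensating factors.
Override check — reserves: 7.8 mo (short of 9); score: 740 (ok).
Override conditions not both satisfied; exception does not apply.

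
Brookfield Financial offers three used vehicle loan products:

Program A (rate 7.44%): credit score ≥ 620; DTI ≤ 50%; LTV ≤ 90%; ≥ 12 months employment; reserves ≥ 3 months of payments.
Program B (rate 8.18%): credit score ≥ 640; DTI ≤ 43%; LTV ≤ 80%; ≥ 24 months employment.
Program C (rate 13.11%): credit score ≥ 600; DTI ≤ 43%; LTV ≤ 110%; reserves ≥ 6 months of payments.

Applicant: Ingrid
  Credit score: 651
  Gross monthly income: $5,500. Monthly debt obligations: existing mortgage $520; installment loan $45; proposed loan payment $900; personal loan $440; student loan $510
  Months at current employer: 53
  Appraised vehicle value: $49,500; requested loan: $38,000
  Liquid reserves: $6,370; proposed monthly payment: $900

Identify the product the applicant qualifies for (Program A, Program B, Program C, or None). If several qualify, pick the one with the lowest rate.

Program A

Total debts = (520 + 45 + 900 + 440 + 510) = 2,415; DTI = 2,415/5,500 = 43.9%.
LTV = 38,000/49,500 = 76.8%.
Reserves = 6,370/900 = 7.1 months.
Program A: score 651 ≥ 620; DTI 43.9% ≤ 50%; LTV 76.8% ≤ 90%; employment 53 ≥ 12 mo; reserves 7.1 ≥ 3 mo → qualifies.
Program B: score 651 ≥ 640; DTI 43.9% > 43%; LTV 76.8% ≤ 80%; employment 53 ≥ 24 mo → does not qualify.
Program C: score 651 ≥ 600; DTI 43.9% > 43%; LTV 76.8% ≤ 110%; reserves 7.1 ≥ 6 mo → does not qualify.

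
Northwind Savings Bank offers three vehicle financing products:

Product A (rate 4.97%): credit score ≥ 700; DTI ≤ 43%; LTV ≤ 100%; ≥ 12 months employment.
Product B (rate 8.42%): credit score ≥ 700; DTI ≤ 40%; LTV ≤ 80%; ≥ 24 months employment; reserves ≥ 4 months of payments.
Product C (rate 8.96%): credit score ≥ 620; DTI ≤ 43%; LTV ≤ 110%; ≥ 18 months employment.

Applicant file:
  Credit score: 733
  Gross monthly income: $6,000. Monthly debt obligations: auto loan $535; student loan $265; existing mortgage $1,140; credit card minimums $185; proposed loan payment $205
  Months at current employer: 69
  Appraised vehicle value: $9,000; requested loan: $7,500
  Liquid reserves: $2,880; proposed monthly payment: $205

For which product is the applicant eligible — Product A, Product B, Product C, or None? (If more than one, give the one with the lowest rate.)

Product A

Total debts = (535 + 265 + 1,140 + 185 + 205) = 2,330; DTI = 2,330/6,000 = 38.8%.
LTV = 7,500/9,000 = 83.3%.
Reserves = 2,880/205 = 14.0 months.
Product A: score 733 ≥ 700; DTI 38.8% ≤ 43%; LTV 83.3% ≤ 100%; employment 69 ≥ 12 mo → qualifies.
Product B: score 733 ≥ 700; DTI 38.8% ≤ 40%; LTV 83.3% > 80%; employment 69 ≥ 24 mo; reserves 14.0 ≥ 4 mo → does not qualify.
Product C: score 733 ≥ 620; DTI 38.8% ≤ 43%; LTV 83.3% ≤ 110%; employment 69 ≥ 18 mo → qualifies.
Qualifying: Product A, Product C. Lowest rate is 4.97% → Product A.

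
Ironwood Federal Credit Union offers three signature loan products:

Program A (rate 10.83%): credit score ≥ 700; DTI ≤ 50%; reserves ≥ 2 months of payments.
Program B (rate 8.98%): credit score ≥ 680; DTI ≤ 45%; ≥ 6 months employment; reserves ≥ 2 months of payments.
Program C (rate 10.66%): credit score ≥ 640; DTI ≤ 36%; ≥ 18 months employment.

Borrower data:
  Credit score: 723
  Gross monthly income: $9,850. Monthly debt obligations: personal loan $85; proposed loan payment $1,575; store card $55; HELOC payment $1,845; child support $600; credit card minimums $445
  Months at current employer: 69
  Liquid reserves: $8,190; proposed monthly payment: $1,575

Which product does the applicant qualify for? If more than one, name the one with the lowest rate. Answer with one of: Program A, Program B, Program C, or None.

Program A

Total debts = (85 + 1,575 + 55 + 1,845 + 600 + 445) = 4,605; DTI = 4,605/9,850 = 46.8%.
Reserves = 8,190/1,575 = 5.2 months.
Program A: score 723 ≥ 700; DTI 46.8% ≤ 50%; reserves 5.2 ≥ 2 mo → qualifies.
Program B: score 723 ≥ 680; DTI 46.8% > 45%; employment 69 ≥ 6 mo; reserves 5.2 ≥ 2 mo → does not qualify.
Program C: score 723 ≥ 640; DTI 46.8% > 36%; employment 69 ≥ 18 mo → does not qualify.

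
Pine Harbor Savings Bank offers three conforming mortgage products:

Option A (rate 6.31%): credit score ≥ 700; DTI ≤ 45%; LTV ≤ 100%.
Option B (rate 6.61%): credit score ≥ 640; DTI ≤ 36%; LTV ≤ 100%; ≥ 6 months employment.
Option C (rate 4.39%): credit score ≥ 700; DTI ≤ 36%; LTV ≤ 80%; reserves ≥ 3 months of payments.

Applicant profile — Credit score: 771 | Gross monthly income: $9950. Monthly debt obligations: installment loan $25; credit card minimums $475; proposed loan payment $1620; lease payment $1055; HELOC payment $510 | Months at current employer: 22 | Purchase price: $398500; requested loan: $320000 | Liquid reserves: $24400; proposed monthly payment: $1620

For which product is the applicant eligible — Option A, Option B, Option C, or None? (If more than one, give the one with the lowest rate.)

Option A

Total debts = (25 + 475 + 1,620 + 1,055 + 510) = 3,685; DTI = 3,685/9,950 = 37%.
LTV = 320,000/398,500 = 80.3%.
Reserves = 24,400/1,620 = 15.1 months.
Option A: score 771 ≥ 700; DTI 37% ≤ 45%; LTV 80.3% ≤ 100% → qualifies.
Option B: score 771 ≥ 640; DTI 37% > 36%; LTV 80.3% ≤ 100%; employment 22 ≥ 6 mo → does not qualify.
Option C: score 771 ≥ 700; DTI 37% > 36%; LTV 80.3% > 80%; reserves 15.1 ≥ 3 mo → does not qualify.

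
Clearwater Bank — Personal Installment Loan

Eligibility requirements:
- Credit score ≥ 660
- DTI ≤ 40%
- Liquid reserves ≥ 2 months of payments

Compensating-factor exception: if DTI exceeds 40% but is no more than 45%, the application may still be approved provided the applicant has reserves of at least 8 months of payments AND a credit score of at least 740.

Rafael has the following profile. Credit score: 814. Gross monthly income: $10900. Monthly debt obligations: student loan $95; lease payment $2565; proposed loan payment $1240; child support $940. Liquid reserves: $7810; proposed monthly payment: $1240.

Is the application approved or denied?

Denied

Credit score 814 ≥ 660 (meets base)
Total debts = (95 + 2,565 + 1,240 + 940) = 4,840. DTI: 4,840 ÷ 10,900 = 44.4%, over the 40% base limit.
Reserves: 7,810 ÷ 1,240 = 6.3 months (meets 2-month minimum)
44.4% falls in the override range (40%–45%), so the compensating-factor test applies.
Override check — reserves: 6.3 mo (short of 8); score: 814 (ok).
Compensating-factor requirement not fully met.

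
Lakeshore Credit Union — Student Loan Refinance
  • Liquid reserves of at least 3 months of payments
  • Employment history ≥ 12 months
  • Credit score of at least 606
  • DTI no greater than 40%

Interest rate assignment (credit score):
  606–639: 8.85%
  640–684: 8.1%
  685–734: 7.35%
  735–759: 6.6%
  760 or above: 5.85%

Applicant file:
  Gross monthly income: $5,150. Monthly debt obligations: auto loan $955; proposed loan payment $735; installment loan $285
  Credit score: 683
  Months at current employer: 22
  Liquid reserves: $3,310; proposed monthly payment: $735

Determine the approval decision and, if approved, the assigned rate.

Credit score 683 ≥ 606 (meets minimum)
Liquid reserves cover 3,310/735 = 4.5 months — ≥ 3 required
Total monthly debts = (955 + 735 + 285) = 1,975. DTI = 1,975/5,150 = 38.3% ≤ 40%
Employment 22 ≥ 12 months
All requirements met. Score 683 falls in the 640–684 tier → 8.1%.

Approved at 8.1%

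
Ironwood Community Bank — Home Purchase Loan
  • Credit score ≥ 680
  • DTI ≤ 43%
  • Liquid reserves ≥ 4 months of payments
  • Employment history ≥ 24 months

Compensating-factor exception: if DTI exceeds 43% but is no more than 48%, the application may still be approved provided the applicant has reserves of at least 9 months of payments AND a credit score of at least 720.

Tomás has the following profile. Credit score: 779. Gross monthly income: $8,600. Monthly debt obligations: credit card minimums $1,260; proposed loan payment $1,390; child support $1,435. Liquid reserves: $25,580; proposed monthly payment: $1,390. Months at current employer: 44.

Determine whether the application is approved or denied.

Approved

Credit score 779 ≥ 680 (meets base)
Total debts = (1,260 + 1,390 + 1,435) = 4,085. DTI: 4,085 ÷ 8,600 = 47.5%, over the 43% base limit.
Reserves: 25,580 ÷ 1,390 = 18.4 months (meets 4-month minimum)
Employment 44 ≥ 24 months
DTI 47.5% is within the 43%–48% exception band; checking compensating factors.
Reserves 18.4 ≥ 9 months; credit score 779 ≥ 720.
Both override conditions satisfied; DTI exception granted.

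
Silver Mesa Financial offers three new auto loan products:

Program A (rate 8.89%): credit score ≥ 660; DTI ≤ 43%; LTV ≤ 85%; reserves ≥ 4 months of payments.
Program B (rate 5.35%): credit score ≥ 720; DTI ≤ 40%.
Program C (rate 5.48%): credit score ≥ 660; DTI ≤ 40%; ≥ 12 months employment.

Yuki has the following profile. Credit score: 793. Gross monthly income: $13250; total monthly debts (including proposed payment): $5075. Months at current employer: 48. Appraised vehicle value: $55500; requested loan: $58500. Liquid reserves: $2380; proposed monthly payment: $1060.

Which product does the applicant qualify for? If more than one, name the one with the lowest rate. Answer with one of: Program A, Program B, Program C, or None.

Program B

DTI = 5,075/13,250 = 38.3%.
LTV = 58,500/55,500 = 105.4%.
Reserves = 2,380/1,060 = 2.2 months.
Program A: score 793 ≥ 660; DTI 38.3% ≤ 43%; LTV 105.4% > 85%; reserves 2.2 < 4 mo → does not qualify.
Program B: score 793 ≥ 720; DTI 38.3% ≤ 40% → qualifies.
Program C: score 793 ≥ 660; DTI 38.3% ≤ 40%; employment 48 ≥ 12 mo → qualifies.
Qualifying: Program B, Program C. Lowest rate is 5.35% → Program B.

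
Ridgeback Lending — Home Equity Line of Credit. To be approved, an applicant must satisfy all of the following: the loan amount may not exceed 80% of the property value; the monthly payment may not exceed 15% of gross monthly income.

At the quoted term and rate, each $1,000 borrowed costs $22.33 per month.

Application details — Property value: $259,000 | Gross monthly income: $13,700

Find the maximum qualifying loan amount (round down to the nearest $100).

Payment cap: 15% × $13,700 = $2,055/month.
At $22.33 per $1,000, that supports 2,055/22.33 × 1,000 ≈ $92,028 → $92,000.
LTV cap: 80% × $259,000 = $207,200 → $207,200.
Binding constraint: payment-to-income.

$92,000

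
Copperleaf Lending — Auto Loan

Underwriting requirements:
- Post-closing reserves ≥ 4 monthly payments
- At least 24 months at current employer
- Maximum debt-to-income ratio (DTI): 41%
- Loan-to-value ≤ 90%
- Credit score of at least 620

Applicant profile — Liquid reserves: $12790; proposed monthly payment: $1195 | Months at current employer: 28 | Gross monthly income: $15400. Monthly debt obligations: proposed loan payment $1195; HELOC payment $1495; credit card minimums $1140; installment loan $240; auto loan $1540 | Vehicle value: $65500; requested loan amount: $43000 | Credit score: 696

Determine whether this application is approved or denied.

Approved

Liquid reserves cover 12,790/1,195 = 10.7 months — ≥ 4 required
Employment 28 ≥ 24 months
Total monthly debts = (1,195 + 1,495 + 1,140 + 240 + 1,540) = 5,610. Debt-to-income = 5,610/15,400 = 36.4% — meets 41% limit
LTV: 43,000 ÷ 65,500 = 65.6%, within 90% cap
Credit score 696 ≥ 620 (meets)
All criteria satisfied.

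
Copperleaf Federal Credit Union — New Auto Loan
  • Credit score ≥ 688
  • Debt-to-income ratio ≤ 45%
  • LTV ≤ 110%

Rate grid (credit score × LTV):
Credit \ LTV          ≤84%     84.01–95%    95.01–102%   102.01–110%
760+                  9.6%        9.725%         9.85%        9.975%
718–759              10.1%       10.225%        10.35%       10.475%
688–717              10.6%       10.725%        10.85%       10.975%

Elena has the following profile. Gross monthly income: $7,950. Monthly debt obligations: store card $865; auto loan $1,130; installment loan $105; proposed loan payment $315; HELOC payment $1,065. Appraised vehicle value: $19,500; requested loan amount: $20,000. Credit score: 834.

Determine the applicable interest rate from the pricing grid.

Credit score 834 ≥ 688; Total monthly debts = (865 + 1,130 + 105 + 315 + 1,065) = 3,480. DTI = 3,480/7,950 = 43.8% ≤ 45%
LTV = 20,000/19,500 = 102.6% ≤ 110%
Score 834 is in the 760+ band; LTV 102.6% is in the 102.01–110% band → 9.975%.

9.975%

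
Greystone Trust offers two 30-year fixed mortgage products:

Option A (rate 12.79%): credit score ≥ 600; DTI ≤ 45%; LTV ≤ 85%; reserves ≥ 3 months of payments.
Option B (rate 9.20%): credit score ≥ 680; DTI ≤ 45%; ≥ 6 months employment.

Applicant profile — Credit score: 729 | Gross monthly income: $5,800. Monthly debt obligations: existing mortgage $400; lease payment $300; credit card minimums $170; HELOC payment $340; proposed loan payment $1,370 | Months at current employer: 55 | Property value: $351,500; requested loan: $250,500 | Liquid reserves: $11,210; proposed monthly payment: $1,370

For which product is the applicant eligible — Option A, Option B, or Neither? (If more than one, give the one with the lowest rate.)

Total debts = (400 + 300 + 170 + 340 + 1,370) = 2,580; DTI = 2,580/5,800 = 44.5%.
LTV = 250,500/351,500 = 71.3%.
Reserves = 11,210/1,370 = 8.2 months.
Option A: score 729 ≥ 600; DTI 44.5% ≤ 45%; LTV 71.3% ≤ 85%; reserves 8.2 ≥ 3 mo → qualifies.
Option B: score 729 ≥ 680; DTI 44.5% ≤ 45%; employment 55 ≥ 6 mo → qualifies.
Qualifying: Option A, Option B. Lowest rate is 9.20% → Option B.

Option B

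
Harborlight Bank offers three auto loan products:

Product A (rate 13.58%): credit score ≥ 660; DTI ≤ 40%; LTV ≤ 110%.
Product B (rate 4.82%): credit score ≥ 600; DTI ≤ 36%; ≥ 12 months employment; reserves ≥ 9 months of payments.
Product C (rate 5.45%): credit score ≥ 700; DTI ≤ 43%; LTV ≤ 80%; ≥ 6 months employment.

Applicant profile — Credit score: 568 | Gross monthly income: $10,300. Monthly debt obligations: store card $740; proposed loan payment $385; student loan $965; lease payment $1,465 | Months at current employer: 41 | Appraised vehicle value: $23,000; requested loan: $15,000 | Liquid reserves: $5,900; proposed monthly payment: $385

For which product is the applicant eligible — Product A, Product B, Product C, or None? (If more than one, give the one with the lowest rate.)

Total debts = (740 + 385 + 965 + 1,465) = 3,555; DTI = 3,555/10,300 = 34.5%.
LTV = 15,000/23,000 = 65.2%.
Reserves = 5,900/385 = 15.3 months.
Product A: score 568 < 660; DTI 34.5% ≤ 40%; LTV 65.2% ≤ 110% → does not qualify.
Product B: score 568 < 600; DTI 34.5% ≤ 36%; employment 41 ≥ 12 mo; reserves 15.3 ≥ 9 mo → does not qualify.
Product C: score 568 < 700; DTI 34.5% ≤ 43%; LTV 65.2% ≤ 80%; employment 41 ≥ 6 mo → does not qualify.

None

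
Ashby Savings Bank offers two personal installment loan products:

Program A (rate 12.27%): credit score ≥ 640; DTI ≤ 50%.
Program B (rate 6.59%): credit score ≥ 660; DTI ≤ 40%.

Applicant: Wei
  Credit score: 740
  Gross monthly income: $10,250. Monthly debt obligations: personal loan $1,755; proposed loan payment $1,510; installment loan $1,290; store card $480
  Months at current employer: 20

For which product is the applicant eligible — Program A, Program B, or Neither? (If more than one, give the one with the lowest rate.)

Program A

Total debts = (1,755 + 1,510 + 1,290 + 480) = 5,035; DTI = 5,035/10,250 = 49.1%.
Program A: score 740 ≥ 640; DTI 49.1% ≤ 50% → qualifies.
Program B: score 740 ≥ 660; DTI 49.1% > 40% → does not qualify.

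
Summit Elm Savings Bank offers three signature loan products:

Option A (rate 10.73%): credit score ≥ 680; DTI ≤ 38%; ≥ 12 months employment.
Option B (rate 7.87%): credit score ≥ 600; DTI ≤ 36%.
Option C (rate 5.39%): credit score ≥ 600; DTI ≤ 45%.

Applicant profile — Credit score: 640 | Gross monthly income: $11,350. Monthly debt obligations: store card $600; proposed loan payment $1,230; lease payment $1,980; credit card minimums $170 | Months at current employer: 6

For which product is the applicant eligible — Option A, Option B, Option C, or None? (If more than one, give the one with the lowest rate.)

Option C

Total debts = (600 + 1,230 + 1,980 + 170) = 3,980; DTI = 3,980/11,350 = 35.1%.
Option A: score 640 < 680; DTI 35.1% ≤ 38%; employment 6 < 12 mo → does not qualify.
Option B: score 640 ≥ 600; DTI 35.1% ≤ 36% → qualifies.
Option C: score 640 ≥ 600; DTI 35.1% ≤ 45% → qualifies.
Qualifying: Option B, Option C. Lowest rate is 5.39% → Option C.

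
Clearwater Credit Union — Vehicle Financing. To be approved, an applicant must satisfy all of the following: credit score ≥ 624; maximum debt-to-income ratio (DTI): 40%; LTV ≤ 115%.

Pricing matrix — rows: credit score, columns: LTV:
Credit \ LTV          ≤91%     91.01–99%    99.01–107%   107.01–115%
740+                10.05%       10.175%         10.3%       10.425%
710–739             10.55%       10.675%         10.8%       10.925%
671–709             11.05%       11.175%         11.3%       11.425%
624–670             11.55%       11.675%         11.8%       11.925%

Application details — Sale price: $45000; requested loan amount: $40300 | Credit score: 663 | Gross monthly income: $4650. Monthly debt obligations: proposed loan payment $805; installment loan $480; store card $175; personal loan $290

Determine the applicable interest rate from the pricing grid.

Credit score 663 ≥ 624; Total monthly debts = (805 + 480 + 175 + 290) = 1,750. DTI: 1,750 ÷ 4,650 = 37.6%, within the 40% cap
Loan-to-value = 40,300/45,000 = 89.6% — pass (115% max)
Score 663 is in the 624–670 band; LTV 89.6% is in the ≤91% band → 11.55%.

11.55%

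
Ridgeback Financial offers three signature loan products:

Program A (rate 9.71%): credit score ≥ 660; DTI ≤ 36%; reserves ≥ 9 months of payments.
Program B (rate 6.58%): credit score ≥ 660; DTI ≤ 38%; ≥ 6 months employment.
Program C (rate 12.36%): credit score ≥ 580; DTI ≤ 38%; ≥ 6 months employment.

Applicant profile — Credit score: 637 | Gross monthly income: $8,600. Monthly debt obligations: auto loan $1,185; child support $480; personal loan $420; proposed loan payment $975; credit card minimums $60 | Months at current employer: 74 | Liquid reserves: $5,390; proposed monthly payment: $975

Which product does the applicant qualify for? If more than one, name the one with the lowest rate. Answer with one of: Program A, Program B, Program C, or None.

Total debts = (1,185 + 480 + 420 + 975 + 60) = 3,120; DTI = 3,120/8,600 = 36.3%.
Reserves = 5,390/975 = 5.5 months.
Program A: score 637 < 660; DTI 36.3% > 36%; reserves 5.5 < 9 mo → does not qualify.
Program B: score 637 < 660; DTI 36.3% ≤ 38%; employment 74 ≥ 6 mo → does not qualify.
Program C: score 637 ≥ 580; DTI 36.3% ≤ 38%; employment 74 ≥ 6 mo → qualifies.

Program C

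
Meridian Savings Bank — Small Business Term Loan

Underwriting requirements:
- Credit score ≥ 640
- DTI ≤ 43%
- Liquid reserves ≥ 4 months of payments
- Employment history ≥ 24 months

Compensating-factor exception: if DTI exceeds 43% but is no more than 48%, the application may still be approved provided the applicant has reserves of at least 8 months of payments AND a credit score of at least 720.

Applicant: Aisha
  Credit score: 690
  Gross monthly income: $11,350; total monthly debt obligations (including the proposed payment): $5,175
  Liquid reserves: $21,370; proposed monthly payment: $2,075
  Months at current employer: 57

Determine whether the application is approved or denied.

Denied

Credit score 690 ≥ 640 (meets base)
DTI: 5,175 ÷ 11,350 = 45.6%, over the 43% base limit.
Reserves: 21,370 ÷ 2,075 = 10.3 months (meets 4-month minimum)
Employment 57 ≥ 24 months
DTI 45.6% is within the 43%–48% exception band; checking compensating factors.
Override check — reserves: 10.3 mo (ok); score: 690 (below 720).
Override conditions not both satisfied; exception does not apply.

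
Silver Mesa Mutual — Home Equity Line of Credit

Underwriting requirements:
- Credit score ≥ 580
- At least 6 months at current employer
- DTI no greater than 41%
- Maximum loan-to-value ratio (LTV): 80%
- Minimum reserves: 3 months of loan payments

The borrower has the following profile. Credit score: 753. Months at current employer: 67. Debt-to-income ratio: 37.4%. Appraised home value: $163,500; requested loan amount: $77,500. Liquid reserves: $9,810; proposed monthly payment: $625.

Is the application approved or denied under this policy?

Credit score 753 ≥ 580 (meets)
Employment 67 ≥ 6 months
DTI 37.4% ≤ 41%
LTV = 77,500/163,500 = 47.4% ≤ 80%
Reserves: 9,810 ÷ 625 = 15.7 months (meets 3-month minimum)
All criteria satisfied.

Approved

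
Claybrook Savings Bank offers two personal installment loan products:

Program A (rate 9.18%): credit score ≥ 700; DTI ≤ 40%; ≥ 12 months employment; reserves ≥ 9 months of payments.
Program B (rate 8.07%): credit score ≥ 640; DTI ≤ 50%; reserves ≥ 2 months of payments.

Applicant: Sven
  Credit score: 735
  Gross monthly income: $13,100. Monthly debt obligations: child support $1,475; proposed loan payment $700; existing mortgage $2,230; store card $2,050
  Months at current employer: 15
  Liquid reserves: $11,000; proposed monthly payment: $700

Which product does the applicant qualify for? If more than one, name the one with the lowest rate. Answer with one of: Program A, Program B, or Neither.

Total debts = (1,475 + 700 + 2,230 + 2,050) = 6,455; DTI = 6,455/13,100 = 49.3%.
Reserves = 11,000/700 = 15.7 months.
Program A: score 735 ≥ 700; DTI 49.3% > 40%; employment 15 ≥ 12 mo; reserves 15.7 ≥ 9 mo → does not qualify.
Program B: score 735 ≥ 640; DTI 49.3% ≤ 50%; reserves 15.7 ≥ 2 mo → qualifies.

Program B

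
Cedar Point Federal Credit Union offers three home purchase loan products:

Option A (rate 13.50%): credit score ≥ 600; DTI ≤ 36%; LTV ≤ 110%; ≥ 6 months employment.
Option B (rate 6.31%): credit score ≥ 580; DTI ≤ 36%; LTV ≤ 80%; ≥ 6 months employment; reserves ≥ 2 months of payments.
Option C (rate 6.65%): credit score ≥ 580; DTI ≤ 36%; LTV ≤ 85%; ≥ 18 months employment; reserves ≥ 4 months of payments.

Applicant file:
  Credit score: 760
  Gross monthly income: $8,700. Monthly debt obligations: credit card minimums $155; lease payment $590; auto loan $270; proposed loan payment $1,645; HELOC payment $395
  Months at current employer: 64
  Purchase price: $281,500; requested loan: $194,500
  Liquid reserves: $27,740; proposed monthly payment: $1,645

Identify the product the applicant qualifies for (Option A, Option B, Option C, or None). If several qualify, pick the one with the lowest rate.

Option B

Total debts = (155 + 590 + 270 + 1,645 + 395) = 3,055; DTI = 3,055/8,700 = 35.1%.
LTV = 194,500/281,500 = 69.1%.
Reserves = 27,740/1,645 = 16.9 months.
Option A: score 760 ≥ 600; DTI 35.1% ≤ 36%; LTV 69.1% ≤ 110%; employment 64 ≥ 6 mo → qualifies.
Option B: score 760 ≥ 580; DTI 35.1% ≤ 36%; LTV 69.1% ≤ 80%; employment 64 ≥ 6 mo; reserves 16.9 ≥ 2 mo → qualifies.
Option C: score 760 ≥ 580; DTI 35.1% ≤ 36%; LTV 69.1% ≤ 85%; employment 64 ≥ 18 mo; reserves 16.9 ≥ 4 mo → qualifies.
Qualifying: Option A, Option B, Option C. Lowest rate is 6.31% → Option B.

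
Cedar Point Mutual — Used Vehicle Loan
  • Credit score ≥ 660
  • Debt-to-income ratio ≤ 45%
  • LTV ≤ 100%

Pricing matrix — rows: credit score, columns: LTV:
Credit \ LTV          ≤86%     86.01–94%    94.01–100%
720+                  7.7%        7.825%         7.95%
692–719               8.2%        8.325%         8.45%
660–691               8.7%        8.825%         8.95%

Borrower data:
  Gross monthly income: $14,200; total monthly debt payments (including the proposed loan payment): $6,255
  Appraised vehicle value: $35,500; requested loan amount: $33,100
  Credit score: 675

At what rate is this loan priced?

Credit score 675 ≥ 660; Debt-to-income = 6,255/14,200 = 44% — meets 45% limit
Loan-to-value = 33,100/35,500 = 93.2% — pass (100% max)
Credit 675 → row 660–691; LTV 93.2% → column 86.01–94%. Grid cell → 8.825%.

8.825%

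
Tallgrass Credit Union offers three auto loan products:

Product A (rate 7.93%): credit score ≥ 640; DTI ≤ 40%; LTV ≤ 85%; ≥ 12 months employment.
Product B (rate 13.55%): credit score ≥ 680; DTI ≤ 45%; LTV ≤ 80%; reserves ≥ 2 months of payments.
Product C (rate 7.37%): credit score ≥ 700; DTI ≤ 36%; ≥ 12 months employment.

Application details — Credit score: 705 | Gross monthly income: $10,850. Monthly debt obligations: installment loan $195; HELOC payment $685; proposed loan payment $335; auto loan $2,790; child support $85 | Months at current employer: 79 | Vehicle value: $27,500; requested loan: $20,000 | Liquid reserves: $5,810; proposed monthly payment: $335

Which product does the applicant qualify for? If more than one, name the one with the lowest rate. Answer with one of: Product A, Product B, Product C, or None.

Product A

Total debts = (195 + 685 + 335 + 2,790 + 85) = 4,090; DTI = 4,090/10,850 = 37.7%.
LTV = 20,000/27,500 = 72.7%.
Reserves = 5,810/335 = 17.3 months.
Product A: score 705 ≥ 640; DTI 37.7% ≤ 40%; LTV 72.7% ≤ 85%; employment 79 ≥ 12 mo → qualifies.
Product B: score 705 ≥ 680; DTI 37.7% ≤ 45%; LTV 72.7% ≤ 80%; reserves 17.3 ≥ 2 mo → qualifies.
Product C: score 705 ≥ 700; DTI 37.7% > 36%; employment 79 ≥ 12 mo → does not qualify.
Qualifying: Product A, Product B. Lowest rate is 7.93% → Product A.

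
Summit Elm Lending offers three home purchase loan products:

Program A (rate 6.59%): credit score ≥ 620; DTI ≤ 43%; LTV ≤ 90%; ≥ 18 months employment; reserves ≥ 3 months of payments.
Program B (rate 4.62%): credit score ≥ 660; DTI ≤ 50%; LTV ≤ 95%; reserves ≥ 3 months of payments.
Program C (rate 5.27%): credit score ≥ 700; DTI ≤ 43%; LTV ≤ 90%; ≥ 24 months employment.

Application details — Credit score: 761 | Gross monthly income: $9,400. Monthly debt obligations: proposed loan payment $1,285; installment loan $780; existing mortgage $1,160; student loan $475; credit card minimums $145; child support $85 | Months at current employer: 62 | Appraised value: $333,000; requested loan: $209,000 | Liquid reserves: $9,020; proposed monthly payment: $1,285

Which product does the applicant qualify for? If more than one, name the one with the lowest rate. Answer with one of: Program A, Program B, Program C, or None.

Total debts = (1,285 + 780 + 1,160 + 475 + 145 + 85) = 3,930; DTI = 3,930/9,400 = 41.8%.
LTV = 209,000/333,000 = 62.8%.
Reserves = 9,020/1,285 = 7.0 months.
Program A: score 761 ≥ 620; DTI 41.8% ≤ 43%; LTV 62.8% ≤ 90%; employment 62 ≥ 18 mo; reserves 7.0 ≥ 3 mo → qualifies.
Program B: score 761 ≥ 660; DTI 41.8% ≤ 50%; LTV 62.8% ≤ 95%; reserves 7.0 ≥ 3 mo → qualifies.
Program C: score 761 ≥ 700; DTI 41.8% ≤ 43%; LTV 62.8% ≤ 90%; employment 62 ≥ 24 mo → qualifies.
Qualifying: Program A, Program B, Program C. Lowest rate is 4.62% → Program B.

Program B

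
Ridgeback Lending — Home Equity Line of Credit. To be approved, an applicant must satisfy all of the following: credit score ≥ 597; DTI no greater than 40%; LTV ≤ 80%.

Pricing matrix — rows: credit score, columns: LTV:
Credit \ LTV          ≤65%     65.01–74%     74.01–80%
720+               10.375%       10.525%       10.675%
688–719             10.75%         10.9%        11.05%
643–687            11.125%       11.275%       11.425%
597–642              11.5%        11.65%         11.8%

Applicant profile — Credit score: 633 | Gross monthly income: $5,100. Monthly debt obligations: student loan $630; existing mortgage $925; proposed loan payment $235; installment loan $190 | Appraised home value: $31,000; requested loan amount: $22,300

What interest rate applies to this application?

Credit score 633 ≥ 597; Total monthly debts = (630 + 925 + 235 + 190) = 1,980. Debt-to-income = 1,980/5,100 = 38.8% — meets 40% limit
LTV: 22,300 ÷ 31,000 = 71.9%, within 80% cap
Credit 633 → row 597–642; LTV 71.9% → column 65.01–74%. Grid cell → 11.65%.

11.65%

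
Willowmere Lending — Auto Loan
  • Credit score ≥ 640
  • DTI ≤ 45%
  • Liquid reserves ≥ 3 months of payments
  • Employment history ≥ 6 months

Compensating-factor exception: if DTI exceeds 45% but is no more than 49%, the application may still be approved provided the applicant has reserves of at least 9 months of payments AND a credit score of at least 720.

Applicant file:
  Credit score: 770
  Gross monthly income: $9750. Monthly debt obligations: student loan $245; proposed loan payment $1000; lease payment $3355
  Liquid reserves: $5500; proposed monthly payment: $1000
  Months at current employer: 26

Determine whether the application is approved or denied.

Denied

Credit score 770 ≥ 640 (meets base)
Total debts = (245 + 1,000 + 3,355) = 4,600. DTI: 4,600 ÷ 9,750 = 47.2%, over the 45% base limit.
Reserves: 5,500 ÷ 1,000 = 5.5 months (meets 3-month minimum)
Employment 26 ≥ 6 months
47.2% falls in the override range (45%–49%), so the compensating-factor test applies.
Reserves 5.5 < 9 months; credit score 770 ≥ 720.
Compensating-factor requirement not fully met.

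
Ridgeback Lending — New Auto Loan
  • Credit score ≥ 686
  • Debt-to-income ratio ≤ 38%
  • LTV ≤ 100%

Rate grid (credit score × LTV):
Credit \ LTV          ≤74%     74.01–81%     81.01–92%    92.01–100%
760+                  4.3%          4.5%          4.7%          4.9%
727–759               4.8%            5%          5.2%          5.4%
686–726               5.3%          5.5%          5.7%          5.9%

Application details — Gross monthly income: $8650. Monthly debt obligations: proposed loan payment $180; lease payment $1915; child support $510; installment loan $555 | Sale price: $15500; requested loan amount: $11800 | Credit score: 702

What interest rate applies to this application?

Credit score 702 ≥ 686; Total monthly debts = (180 + 1,915 + 510 + 555) = 3,160. DTI = 3,160/8,650 = 36.5% ≤ 38%
LTV: 11,800 ÷ 15,500 = 76.1%, within 100% cap
Score 702 is in the 686–726 band; LTV 76.1% is in the 74.01–81% band → 5.5%.

5.5%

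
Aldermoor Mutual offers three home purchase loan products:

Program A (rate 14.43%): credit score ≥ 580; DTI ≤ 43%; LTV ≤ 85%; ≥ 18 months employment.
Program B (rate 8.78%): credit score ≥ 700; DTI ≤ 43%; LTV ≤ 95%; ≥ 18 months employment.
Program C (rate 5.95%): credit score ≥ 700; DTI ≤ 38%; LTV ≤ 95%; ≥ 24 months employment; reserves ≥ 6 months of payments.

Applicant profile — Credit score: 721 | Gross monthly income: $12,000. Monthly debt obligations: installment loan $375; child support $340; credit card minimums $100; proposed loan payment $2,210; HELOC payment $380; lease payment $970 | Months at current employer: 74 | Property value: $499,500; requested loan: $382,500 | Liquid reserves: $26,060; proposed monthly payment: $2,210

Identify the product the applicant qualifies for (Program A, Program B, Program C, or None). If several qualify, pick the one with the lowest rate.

Program C

Total debts = (375 + 340 + 100 + 2,210 + 380 + 970) = 4,375; DTI = 4,375/12,000 = 36.5%.
LTV = 382,500/499,500 = 76.6%.
Reserves = 26,060/2,210 = 11.8 months.
Program A: score 721 ≥ 580; DTI 36.5% ≤ 43%; LTV 76.6% ≤ 85%; employment 74 ≥ 18 mo → qualifies.
Program B: score 721 ≥ 700; DTI 36.5% ≤ 43%; LTV 76.6% ≤ 95%; employment 74 ≥ 18 mo → qualifies.
Program C: score 721 ≥ 700; DTI 36.5% ≤ 38%; LTV 76.6% ≤ 95%; employment 74 ≥ 24 mo; reserves 11.8 ≥ 6 mo → qualifies.
Qualifying: Program A, Program B, Program C. Lowest rate is 5.95% → Program C.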